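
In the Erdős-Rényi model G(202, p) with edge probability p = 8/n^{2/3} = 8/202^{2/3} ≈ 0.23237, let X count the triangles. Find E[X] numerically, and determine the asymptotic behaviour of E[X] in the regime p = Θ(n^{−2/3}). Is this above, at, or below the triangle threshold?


Number of potential triangles: C(202, 3) = 1353400.
Each occurs with probability p³ ≈ (0.23237)³ ≈ 1.2547789e-02.
By linearity: E[X] = C(202, 3)·p³ ≈ 1353400 · 1.2547789e-02 ≈ 16982.17822.
Since α = 2/3 < 1, p = c/n^{2/3} ≫ 1/n is above the triangle threshold p ~ 1/n. Asymptotically E[X] ~ (c³/6)·n^{3(1−α)} = (8³/6)·n^{1} → ∞; triangles are abundant w.h.p.

E[X] ≈ 16982.17822; in regime p = Θ(1/n^{2/3}) E[X] diverges (above the triangle threshold p ~ 1/n).


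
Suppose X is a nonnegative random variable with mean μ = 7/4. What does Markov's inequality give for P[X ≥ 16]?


μ = E[X] = 7/4, a = 16.
Markov: P[X ≥ 16] ≤ μ/a = (7/4)/16 = 7/64.
Numerically: ≈ 0.1094.
(Since a = 16 > μ = 1.7500, the bound 7/64 is < 1 and informative.)

P[X ≥ 16] ≤ 7/64 ≈ 0.1094.


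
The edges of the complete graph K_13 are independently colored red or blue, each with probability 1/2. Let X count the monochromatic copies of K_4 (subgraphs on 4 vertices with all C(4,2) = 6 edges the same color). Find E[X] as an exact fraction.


Let X = Σ_S X_S over the C(13, 4) = 715 subsets S of size 4, where X_S = 1 if the K_4 on S is monochromatic.
For a fixed S, the K_4 on S has C(4, 2) = 6 edges. P[all 6 edges red] = (1/2)^6, and likewise for blue, so P[monochromatic] = 2·(1/2)^6 = 2^{1 − 6} = 1/32.
By linearity: E[X] = C(13, 4) · 2^{1 − 6} = 715 · 1/32 = 715/32.
Numerically: E[X] ≈ 22.3438.

E[X] = C(13,4)·2^(1−C(4,2)) = 715/32 ≈ 22.3438.


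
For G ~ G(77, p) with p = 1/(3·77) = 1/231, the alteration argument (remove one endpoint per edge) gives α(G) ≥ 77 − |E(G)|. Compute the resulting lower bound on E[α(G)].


E[|E(G)|] = C(77, 2)·p = 2926 · (1/231) = 38/3.
E[α(G)] ≥ n − E[|E(G)|] = 77 − 38/3 = 193/3.
Numerically: ≈ 64.3333.
(This is only a lower bound; the true E[α(G)] may be larger.)

E[α(G)] ≥ 193/3 ≈ 64.3333.


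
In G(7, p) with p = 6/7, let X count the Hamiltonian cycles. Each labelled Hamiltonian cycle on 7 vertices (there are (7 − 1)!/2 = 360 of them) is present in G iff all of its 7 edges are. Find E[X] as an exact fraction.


K_7 has (7 − 1)!/2 = 360 labelled Hamiltonian cycles.
For each such Hamiltonian cycle H, let X_H = 1 if all 7 edges of H are present in G. Then P[X_H = 1] = p^{7} = (6/7)^{7} = 279936/823543.
By linearity of expectation: E[X] = Σ_H E[X_H] = 360 · p^{7} = 360 · 279936/823543 = 100776960/823543.
Numerically: E[X] ≈ 122.

E[X] = 360 · (6/7)^{7} = 100776960/823543 ≈ 122.


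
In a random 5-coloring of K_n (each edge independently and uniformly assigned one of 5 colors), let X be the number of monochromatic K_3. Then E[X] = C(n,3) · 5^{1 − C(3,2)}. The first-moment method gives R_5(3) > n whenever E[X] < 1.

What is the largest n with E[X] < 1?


We need C(n, 3) · 5^{1 − 3} < 1, i.e. C(n, 3) < 5^{3 − 1} = 25.
Check values of n near the boundary:
  n = 3: C(3, 3) = 1; 1 < 25? YES
  n = 4: C(4, 3) = 4; 4 < 25? YES
  n = 5: C(5, 3) = 10; 10 < 25? YES
  n = 6: C(6, 3) = 20; 20 < 25? YES
  n = 7: C(7, 3) = 35; 35 < 25? NO
The largest n with C(n, 3) < 25 is n = 6 (where E[X] = 4/5 ≈ 0.8000). Hence R_5(3) > 6, i.e. R_5(3) ≥ 7.

Largest n = 6; hence R_5(3) > 6.


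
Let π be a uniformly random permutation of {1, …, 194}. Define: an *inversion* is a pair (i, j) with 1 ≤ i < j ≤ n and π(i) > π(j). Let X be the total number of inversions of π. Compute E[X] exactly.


Write X = Σ X_I over the C(194, 2) = 18721 pairs i < j, with X_I the indicator of one inversion.
There are 18721 indicators.
For each fixed pair i < j, the values π(i) and π(j) are two distinct elements of {1, …, 194} in uniformly random order; by symmetry P[π(i) > π(j)] = 1/2.
By linearity: E[X] = 18721 · (1/2) = C(194, 2) · (1/2) = 18721/2 = 18721/2 ≈ 9360.5000.

E[X] = 18721/2 = 9360.5000.


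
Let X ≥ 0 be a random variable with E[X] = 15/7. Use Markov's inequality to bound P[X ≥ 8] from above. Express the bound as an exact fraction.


μ = E[X] = 15/7, a = 8.
Markov: P[X ≥ 8] ≤ μ/a = (15/7)/8 = 15/56.
Numerically: ≈ 0.26786.
(Since a = 8 > μ = 2.14286, the bound 15/56 is < 1 and informative.)

P[X ≥ 8] ≤ 15/56 ≈ 0.26786.


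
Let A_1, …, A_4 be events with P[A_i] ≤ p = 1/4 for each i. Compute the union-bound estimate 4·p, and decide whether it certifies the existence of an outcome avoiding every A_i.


Union bound: P[∪_{i=1}^{4} A_i] ≤ Σ_i P[A_i] ≤ 4·p = 4·(1/4) = 1.
Numerically: 1 ≈ 1.0000.
Is 1 < 1? NO.
Since the bound 1 is ≥ 1, the union bound is uninformative here; it does NOT by itself certify existence.

4·p = 1 ≈ 1.0000; existence NOT certified by the union bound.


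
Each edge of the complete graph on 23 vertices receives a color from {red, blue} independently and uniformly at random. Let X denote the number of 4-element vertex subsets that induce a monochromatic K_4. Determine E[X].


Let X = Σ_S X_S over the C(23, 4) = 8855 subsets S of size 4, where X_S = 1 if the K_4 on S is monochromatic.
For a fixed S, the K_4 on S has C(4, 2) = 6 edges. P[all 6 edges red] = (1/2)^6, and likewise for blue, so P[monochromatic] = 2·(1/2)^6 = 2^{1 − 6} = 1/32.
By linearity of expectation: E[X] = C(23, 4) · 2^{1 − 6} = 8855 · 1/32 = 8855/32.
Numerically: E[X] ≈ 276.719.

E[X] = C(23,4)·2^(1−C(4,2)) = 8855/32 ≈ 276.719.


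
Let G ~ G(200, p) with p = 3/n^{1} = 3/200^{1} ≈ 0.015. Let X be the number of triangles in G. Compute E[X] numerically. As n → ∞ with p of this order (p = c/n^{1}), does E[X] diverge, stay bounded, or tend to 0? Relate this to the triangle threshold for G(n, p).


Number of potential triangles: C(200, 3) = 1313400.
Each occurs with probability p³ ≈ (0.015)³ ≈ 3.37500000e-06.
By linearity: E[X] = C(200, 3)·p³ ≈ 1313400 · 3.37500000e-06 ≈ 4.432725.
Here α = 1, so p = 3/n is exactly at the triangle threshold p ~ 1/n. Asymptotically E[X] → c³/6 = 3³/6 = 9/2 ≈ 4.500000, a bounded constant. In this regime the triangle count is asymptotically Poisson(c³/6).

E[X] ≈ 4.432725; in regime p = Θ(1/n^{1}) E[X] stays bounded (at the triangle threshold p ~ 1/n).


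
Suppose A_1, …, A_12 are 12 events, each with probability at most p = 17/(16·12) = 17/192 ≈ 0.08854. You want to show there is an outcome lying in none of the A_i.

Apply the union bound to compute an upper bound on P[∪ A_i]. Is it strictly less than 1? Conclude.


Union bound: P[∪_{i=1}^{12} A_i] ≤ Σ_i P[A_i] ≤ 12·p = 12·(17/192) = 17/16.
Numerically: 17/16 ≈ 1.06250.
Is 17/16 < 1? NO.
Since the bound 17/16 is ≥ 1, the union bound is uninformative here; it does NOT by itself certify existence.

12·p = 17/16 ≈ 1.06250; existence NOT certified by the union bound.


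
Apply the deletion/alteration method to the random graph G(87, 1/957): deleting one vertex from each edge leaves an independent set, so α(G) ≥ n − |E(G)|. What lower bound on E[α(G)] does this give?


E[|E(G)|] = C(87, 2)·p = 3741 · (1/957) = 43/11.
E[α(G)] ≥ n − E[|E(G)|] = 87 − 43/11 = 914/11.
Numerically: ≈ 83.09091.
(This is only a lower bound; the true E[α(G)] may be larger.)

E[α(G)] ≥ 914/11 ≈ 83.09091.


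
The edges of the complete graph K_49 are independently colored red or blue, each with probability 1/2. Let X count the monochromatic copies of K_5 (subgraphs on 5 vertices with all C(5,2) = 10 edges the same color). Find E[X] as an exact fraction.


Let X = Σ_S X_S over the C(49, 5) = 1906884 subsets S of size 5, where X_S = 1 if the K_5 on S is monochromatic.
For a fixed S, the K_5 on S has C(5, 2) = 10 edges. P[all 10 edges red] = (1/2)^10, and likewise for blue, so P[monochromatic] = 2·(1/2)^10 = 2^{1 − 10} = 1/512.
Summing: E[X] = C(49, 5) · 2^{1 − 10} = 1906884 · 1/512 = 476721/128.
Numerically: E[X] ≈ 3724.38281.

E[X] = C(49,5)·2^(1−C(5,2)) = 476721/128 ≈ 3724.38281.


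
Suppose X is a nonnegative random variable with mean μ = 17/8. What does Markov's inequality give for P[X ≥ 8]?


μ = E[X] = 17/8, a = 8.
Markov: P[X ≥ 8] ≤ μ/a = (17/8)/8 = 17/64.
Numerically: ≈ 0.26562.
(Since a = 8 > μ = 2.12500, the bound 17/64 is < 1 and informative.)

P[X ≥ 8] ≤ 17/64 ≈ 0.26562.


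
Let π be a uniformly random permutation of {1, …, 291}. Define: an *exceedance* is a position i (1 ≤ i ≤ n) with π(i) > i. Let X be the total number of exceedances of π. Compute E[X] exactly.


Write X = Σ_{i=1}^{291} X_i, where X_i = 1_{π(i) > i}.
For each fixed i, π(i) is uniform over {1, …, 291} (marginal of a uniform permutation), so P[π(i) > i] = (n − i)/n. Summing: Σ_{i=1}^{291} (n − i)/n = (0 + 1 + … + 290)/291 = 291(291 − 1)/(2·291) = (291 − 1)/2.
Hence E[X] = Σ_{i=1}^{291} (291 − i)/291 = 145 ≈ 145.00000.

E[X] = 145 = 145.00000.


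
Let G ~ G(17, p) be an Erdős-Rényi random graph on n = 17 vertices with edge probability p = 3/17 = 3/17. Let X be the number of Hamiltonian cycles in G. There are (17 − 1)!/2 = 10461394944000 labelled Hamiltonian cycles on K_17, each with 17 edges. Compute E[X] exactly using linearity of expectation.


K_17 has (17 − 1)!/2 = 10461394944000 labelled Hamiltonian cycles.
For each such Hamiltonian cycle H, let X_H = 1 if all 17 edges of H are present in G. Then P[X_H = 1] = p^{17} = (3/17)^{17} = 129140163/827240261886336764177.
Summing the indicators: E[X] = Σ_H E[X_H] = 10461394944000 · p^{17} = 10461394944000 · 129140163/827240261886336764177 = 1350986248275535872000/827240261886336764177.
Numerically: E[X] ≈ 1.63312.

E[X] = 10461394944000 · (3/17)^{17} = 1350986248275535872000/827240261886336764177 ≈ 1.63312.


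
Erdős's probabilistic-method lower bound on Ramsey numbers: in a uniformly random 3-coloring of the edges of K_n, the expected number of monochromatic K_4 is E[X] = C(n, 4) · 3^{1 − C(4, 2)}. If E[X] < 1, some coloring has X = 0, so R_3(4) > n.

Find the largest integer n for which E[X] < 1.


We need C(n, 4) · 3^{1 − 6} < 1, i.e. C(n, 4) < 3^{6 − 1} = 243.
Check values of n near the boundary:
  n = 6: C(6, 4) = 15; 15 < 243? YES
  n = 7: C(7, 4) = 35; 35 < 243? YES
  n = 8: C(8, 4) = 70; 70 < 243? YES
  n = 9: C(9, 4) = 126; 126 < 243? YES
  n = 10: C(10, 4) = 210; 210 < 243? YES
  n = 11: C(11, 4) = 330; 330 < 243? NO
The largest n with C(n, 4) < 243 is n = 10 (where E[X] = 70/81 ≈ 0.8641975). Hence R_3(4) > 10, i.e. R_3(4) ≥ 11.

Largest n = 10; hence R_3(4) > 10.


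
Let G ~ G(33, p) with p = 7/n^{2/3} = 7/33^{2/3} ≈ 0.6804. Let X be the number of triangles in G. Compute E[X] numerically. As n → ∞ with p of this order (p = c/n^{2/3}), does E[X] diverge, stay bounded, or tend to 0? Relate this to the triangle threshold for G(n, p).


Number of potential triangles: C(33, 3) = 5456.
Each occurs with probability p³ ≈ (0.6804)³ ≈ 3.149679e-01.
By linearity: E[X] = C(33, 3)·p³ ≈ 5456 · 3.149679e-01 ≈ 1718.4646.
Since α = 2/3 < 1, p = c/n^{2/3} ≫ 1/n is above the triangle threshold p ~ 1/n. Asymptotically E[X] ~ (c³/6)·n^{3(1−α)} = (7³/6)·n^{1} → ∞; triangles are abundant w.h.p.

E[X] ≈ 1718.4646; in regime p = Θ(1/n^{2/3}) E[X] diverges (above the triangle threshold p ~ 1/n).


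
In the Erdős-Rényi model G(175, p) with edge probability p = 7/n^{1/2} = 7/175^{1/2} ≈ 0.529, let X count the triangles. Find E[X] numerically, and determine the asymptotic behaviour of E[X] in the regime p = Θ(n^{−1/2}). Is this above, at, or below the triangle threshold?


Number of potential triangles: C(175, 3) = 877975.
Each occurs with probability p³ ≈ (0.529)³ ≈ 1.48162e-01.
By linearity: E[X] = C(175, 3)·p³ ≈ 877975 · 1.48162e-01 ≈ 130082.596.
Since α = 1/2 < 1, p = c/n^{1/2} ≫ 1/n is above the triangle threshold p ~ 1/n. Asymptotically E[X] ~ (c³/6)·n^{3(1−α)} = (7³/6)·n^{1.5} → ∞; triangles are abundant w.h.p.

E[X] ≈ 130082.596; in regime p = Θ(1/n^{1/2}) E[X] diverges (above the triangle threshold p ~ 1/n).


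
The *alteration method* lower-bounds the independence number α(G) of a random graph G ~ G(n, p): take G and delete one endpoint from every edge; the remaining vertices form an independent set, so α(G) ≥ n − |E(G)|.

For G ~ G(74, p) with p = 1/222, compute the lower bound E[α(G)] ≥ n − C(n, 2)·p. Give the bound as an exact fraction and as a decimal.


E[|E(G)|] = C(74, 2)·p = 2701 · (1/222) = 73/6.
E[α(G)] ≥ n − E[|E(G)|] = 74 − 73/6 = 371/6.
Numerically: ≈ 61.833.
(This is only a lower bound; the true E[α(G)] may be larger.)

E[α(G)] ≥ 371/6 ≈ 61.833.


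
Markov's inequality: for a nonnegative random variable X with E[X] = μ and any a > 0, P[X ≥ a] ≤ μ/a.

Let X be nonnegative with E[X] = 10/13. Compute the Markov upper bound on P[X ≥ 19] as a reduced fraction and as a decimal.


μ = E[X] = 10/13, a = 19.
Markov: P[X ≥ 19] ≤ μ/a = (10/13)/19 = 10/247.
Numerically: ≈ 0.0405.
(Since a = 19 > μ = 0.7692, the bound 10/247 is < 1 and informative.)

P[X ≥ 19] ≤ 10/247 ≈ 0.0405.


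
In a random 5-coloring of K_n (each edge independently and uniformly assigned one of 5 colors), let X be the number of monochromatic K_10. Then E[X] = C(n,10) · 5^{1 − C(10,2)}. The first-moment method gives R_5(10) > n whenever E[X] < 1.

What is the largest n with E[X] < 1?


We need C(n, 10) · 5^{1 − 45} < 1, i.e. C(n, 10) < 5^{45 − 1} = 5684341886080801486968994140625.
Check values of n near the boundary:
  n = 5388: C(5388, 10) = 5634865093375880654852250419586; 5634865093375880654852250419586 < 5684341886080801486968994140625? YES
  n = 5389: C(5389, 10) = 5645340767466558997768874792926; 5645340767466558997768874792926 < 5684341886080801486968994140625? YES
  n = 5390: C(5390, 10) = 5655833965919099070255434039753; 5655833965919099070255434039753 < 5684341886080801486968994140625? YES
  n = 5391: C(5391, 10) = 5666344714787188828795213697883; 5666344714787188828795213697883 < 5684341886080801486968994140625? YES
  n = 5392: C(5392, 10) = 5676873040158402483252283957448; 5676873040158402483252283957448 < 5684341886080801486968994140625? YES
  n = 5393: C(5393, 10) = 5687418968154238267170642278008; 5687418968154238267170642278008 < 5684341886080801486968994140625? NO
  n = 5394: C(5394, 10) = 5697982524930156243149785372878; 5697982524930156243149785372878 < 5684341886080801486968994140625? NO
  n = 5395: C(5395, 10) = 5708563736675616143322765475706; 5708563736675616143322765475706 < 5684341886080801486968994140625? NO
The largest n with C(n, 10) < 5684341886080801486968994140625 is n = 5392 (where E[X] = 5676873040158402483252283957448/5684341886080801486968994140625 ≈ 0.999). Hence R_5(10) > 5392, i.e. R_5(10) ≥ 5393.

Largest n = 5392; hence R_5(10) > 5392.


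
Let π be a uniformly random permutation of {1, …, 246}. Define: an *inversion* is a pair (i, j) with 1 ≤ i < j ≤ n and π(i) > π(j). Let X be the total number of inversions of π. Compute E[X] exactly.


Write X = Σ X_I over the C(246, 2) = 30135 pairs i < j, with X_I the indicator of one inversion.
There are 30135 indicators.
For each fixed pair i < j, the values π(i) and π(j) are two distinct elements of {1, …, 246} in uniformly random order; by symmetry P[π(i) > π(j)] = 1/2.
By linearity: E[X] = 30135 · (1/2) = C(246, 2) · (1/2) = 30135/2 = 30135/2 ≈ 15067.5000.

E[X] = 30135/2 = 15067.5000.


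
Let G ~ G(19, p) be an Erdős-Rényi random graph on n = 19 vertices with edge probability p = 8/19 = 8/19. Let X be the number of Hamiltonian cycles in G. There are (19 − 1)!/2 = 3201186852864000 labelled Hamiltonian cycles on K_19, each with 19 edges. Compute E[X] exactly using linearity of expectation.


K_19 has (19 − 1)!/2 = 3201186852864000 labelled Hamiltonian cycles.
For each such Hamiltonian cycle H, let X_H = 1 if all 19 edges of H are present in G. Then P[X_H = 1] = p^{19} = (8/19)^{19} = 144115188075855872/1978419655660313589123979.
Summing the indicators: E[X] = Σ_H E[X_H] = 3201186852864000 · p^{19} = 3201186852864000 · 144115188075855872/1978419655660313589123979 = 461339645366452518590934417408000/1978419655660313589123979.
Numerically: E[X] ≈ 2.3319e+08.

E[X] = 3201186852864000 · (8/19)^{19} = 461339645366452518590934417408000/1978419655660313589123979 ≈ 2.3319e+08.


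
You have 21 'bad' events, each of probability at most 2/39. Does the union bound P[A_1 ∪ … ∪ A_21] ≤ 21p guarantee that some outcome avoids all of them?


Union bound: P[∪_{i=1}^{21} A_i] ≤ Σ_i P[A_i] ≤ 21·p = 21·(2/39) = 14/13.
Numerically: 14/13 ≈ 1.07692.
Is 14/13 < 1? NO.
Since the bound 14/13 is ≥ 1, the union bound is uninformative here; it does NOT by itself certify existence.

21·p = 14/13 ≈ 1.07692; existence NOT certified by the union bound.


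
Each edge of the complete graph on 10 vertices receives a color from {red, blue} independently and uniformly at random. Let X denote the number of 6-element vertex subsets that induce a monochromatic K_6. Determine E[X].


Let X = Σ_S X_S over the C(10, 6) = 210 subsets S of size 6, where X_S = 1 if the K_6 on S is monochromatic.
For a fixed S, the K_6 on S has C(6, 2) = 15 edges. P[all 15 edges red] = (1/2)^15, and likewise for blue, so P[monochromatic] = 2·(1/2)^15 = 2^{1 − 15} = 1/16384.
By linearity: E[X] = C(10, 6) · 2^{1 − 15} = 210 · 1/16384 = 105/8192.
Numerically: E[X] ≈ 0.0128.

E[X] = C(10,6)·2^(1−C(6,2)) = 105/8192 ≈ 0.0128.


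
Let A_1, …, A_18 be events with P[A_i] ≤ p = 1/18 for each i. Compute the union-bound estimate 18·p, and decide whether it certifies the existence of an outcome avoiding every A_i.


Union bound: P[∪_{i=1}^{18} A_i] ≤ Σ_i P[A_i] ≤ 18·p = 18·(1/18) = 1.
Numerically: 1 ≈ 1.0000.
Is 1 < 1? NO.
Since the bound 1 is ≥ 1, the union bound is uninformative here; it does NOT by itself certify existence.

18·p = 1 ≈ 1.0000; existence NOT certified by the union bound.


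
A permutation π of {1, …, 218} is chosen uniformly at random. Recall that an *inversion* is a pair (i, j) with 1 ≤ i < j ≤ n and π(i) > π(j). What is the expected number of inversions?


Write X = Σ X_I over the C(218, 2) = 23653 pairs i < j, with X_I the indicator of one inversion.
There are 23653 indicators.
For each fixed pair i < j, the values π(i) and π(j) are two distinct elements of {1, …, 218} in uniformly random order; by symmetry P[π(i) > π(j)] = 1/2.
By linearity: E[X] = 23653 · (1/2) = C(218, 2) · (1/2) = 23653/2 = 23653/2 ≈ 11826.5000.

E[X] = 23653/2 = 11826.5000.


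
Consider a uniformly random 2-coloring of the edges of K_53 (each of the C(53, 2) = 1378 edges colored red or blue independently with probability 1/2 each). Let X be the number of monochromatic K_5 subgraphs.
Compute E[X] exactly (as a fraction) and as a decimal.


Let X = Σ_S X_S over the C(53, 5) = 2869685 subsets S of size 5, where X_S = 1 if the K_5 on S is monochromatic.
For a fixed S, the K_5 on S has C(5, 2) = 10 edges. P[all 10 edges red] = (1/2)^10, and likewise for blue, so P[monochromatic] = 2·(1/2)^10 = 2^{1 − 10} = 1/512.
Summing: E[X] = C(53, 5) · 2^{1 − 10} = 2869685 · 1/512 = 2869685/512.
Numerically: E[X] ≈ 5604.8535.

E[X] = C(53,5)·2^(1−C(5,2)) = 2869685/512 ≈ 5604.8535.


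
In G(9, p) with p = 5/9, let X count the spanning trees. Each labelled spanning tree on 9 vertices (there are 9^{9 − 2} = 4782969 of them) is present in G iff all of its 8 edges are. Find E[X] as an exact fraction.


K_9 has 9^{9 − 2} = 4782969 labelled spanning trees.
For each such spanning tree H, let X_H = 1 if all 8 edges of H are present in G. Then P[X_H = 1] = p^{8} = (5/9)^{8} = 390625/43046721.
Summing the indicators: E[X] = Σ_H E[X_H] = 4782969 · p^{8} = 4782969 · 390625/43046721 = 390625/9.
Numerically: E[X] ≈ 4.34e+04.

E[X] = 4782969 · (5/9)^{8} = 390625/9 ≈ 4.34e+04.


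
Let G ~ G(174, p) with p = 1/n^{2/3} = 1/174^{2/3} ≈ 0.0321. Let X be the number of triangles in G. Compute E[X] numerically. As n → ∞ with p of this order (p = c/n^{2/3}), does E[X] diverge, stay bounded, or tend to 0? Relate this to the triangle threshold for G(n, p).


Number of potential triangles: C(174, 3) = 862924.
Each occurs with probability p³ ≈ (0.0321)³ ≈ 3.30295e-05.
By linearity: E[X] = C(174, 3)·p³ ≈ 862924 · 3.30295e-05 ≈ 28.502.
Since α = 2/3 < 1, p = c/n^{2/3} ≫ 1/n is above the triangle threshold p ~ 1/n. Asymptotically E[X] ~ (c³/6)·n^{3(1−α)} = (1³/6)·n^{1} → ∞; triangles are abundant w.h.p.

E[X] ≈ 28.502; in regime p = Θ(1/n^{2/3}) E[X] diverges (above the triangle threshold p ~ 1/n).


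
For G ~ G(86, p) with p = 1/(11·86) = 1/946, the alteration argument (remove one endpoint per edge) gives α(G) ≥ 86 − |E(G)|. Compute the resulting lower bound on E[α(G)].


E[|E(G)|] = C(86, 2)·p = 3655 · (1/946) = 85/22.
E[α(G)] ≥ n − E[|E(G)|] = 86 − 85/22 = 1807/22.
Numerically: ≈ 82.136.
(This is only a lower bound; the true E[α(G)] may be larger.)

E[α(G)] ≥ 1807/22 ≈ 82.136.


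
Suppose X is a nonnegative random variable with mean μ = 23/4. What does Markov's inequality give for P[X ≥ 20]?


μ = E[X] = 23/4, a = 20.
Markov: P[X ≥ 20] ≤ μ/a = (23/4)/20 = 23/80.
Numerically: ≈ 0.28750.
(Since a = 20 > μ = 5.75000, the bound 23/80 is < 1 and informative.)

P[X ≥ 20] ≤ 23/80 ≈ 0.28750.


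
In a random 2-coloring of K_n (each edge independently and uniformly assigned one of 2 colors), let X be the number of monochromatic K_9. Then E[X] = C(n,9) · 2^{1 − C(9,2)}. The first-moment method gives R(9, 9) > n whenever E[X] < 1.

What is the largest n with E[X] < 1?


We need C(n, 9) · 2^{1 − 36} < 1, i.e. C(n, 9) < 2^{36 − 1} = 34359738368.
Check values of n near the boundary:
  n = 63: C(63, 9) = 23667689815; 23667689815 < 34359738368? YES
  n = 64: C(64, 9) = 27540584512; 27540584512 < 34359738368? YES
  n = 65: C(65, 9) = 31966749880; 31966749880 < 34359738368? YES
  n = 66: C(66, 9) = 37014131440; 37014131440 < 34359738368? NO
  n = 67: C(67, 9) = 42757703560; 42757703560 < 34359738368? NO
The largest n with C(n, 9) < 34359738368 is n = 65 (where E[X] = 3995843735/4294967296 ≈ 0.9304). Hence R(9, 9) > 65, i.e. R(9, 9) ≥ 66.

Largest n = 65; hence R(9, 9) > 65.


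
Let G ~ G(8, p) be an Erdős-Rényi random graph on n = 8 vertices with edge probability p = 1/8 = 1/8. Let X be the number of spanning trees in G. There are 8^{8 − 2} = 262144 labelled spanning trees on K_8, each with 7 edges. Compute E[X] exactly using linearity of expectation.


K_8 has 8^{8 − 2} = 262144 labelled spanning trees.
For each such spanning tree H, let X_H = 1 if all 7 edges of H are present in G. Then P[X_H = 1] = p^{7} = (1/8)^{7} = 1/2097152.
By linearity: E[X] = Σ_H E[X_H] = 262144 · p^{7} = 262144 · 1/2097152 = 1/8.
Numerically: E[X] ≈ 0.125.

E[X] = 262144 · (1/8)^{7} = 1/8 ≈ 0.125.


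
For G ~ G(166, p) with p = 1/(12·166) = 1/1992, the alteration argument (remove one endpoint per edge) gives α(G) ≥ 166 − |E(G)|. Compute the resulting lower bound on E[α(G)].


E[|E(G)|] = C(166, 2)·p = 13695 · (1/1992) = 55/8.
E[α(G)] ≥ n − E[|E(G)|] = 166 − 55/8 = 1273/8.
Numerically: ≈ 159.1250.
(This is only a lower bound; the true E[α(G)] may be larger.)

E[α(G)] ≥ 1273/8 ≈ 159.1250.


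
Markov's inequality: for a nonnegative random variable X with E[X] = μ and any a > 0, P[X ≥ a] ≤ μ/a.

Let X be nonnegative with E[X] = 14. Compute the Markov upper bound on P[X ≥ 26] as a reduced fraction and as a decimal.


μ = E[X] = 14, a = 26.
Markov: P[X ≥ 26] ≤ μ/a = (14)/26 = 7/13.
Numerically: ≈ 0.53846.
(Since a = 26 > μ = 14.00000, the bound 7/13 is < 1 and informative.)

P[X ≥ 26] ≤ 7/13 ≈ 0.53846.


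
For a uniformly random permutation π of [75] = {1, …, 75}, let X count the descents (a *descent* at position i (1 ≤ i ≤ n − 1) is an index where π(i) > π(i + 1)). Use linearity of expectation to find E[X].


Write X = Σ X_I over i = 1, …, 74, with X_I the indicator of one descent.
There are 74 indicators.
For each fixed i, the pair (π(i), π(i+1)) is a uniformly random ordered pair of distinct values from {1, …, 75}; by symmetry P[π(i) > π(i+1)] = 1/2.
By linearity: E[X] = 74 · (1/2) = (75 − 1) · (1/2) = 37 ≈ 37.000.

E[X] = 37 = 37.000.


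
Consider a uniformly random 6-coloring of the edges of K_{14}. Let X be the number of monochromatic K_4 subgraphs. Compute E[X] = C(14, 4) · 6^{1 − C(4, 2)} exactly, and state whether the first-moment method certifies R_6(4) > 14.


E[X] = C(14, 4) · 6^{1 − 6} = 1001 · 6^{−5} = 1001/7776.
As a reduced fraction: E[X] = 1001/7776 ≈ 0.12873.
Is E[X] < 1? YES.
Since E[X] < 1, there exists a 6-coloring of K_{14} with no monochromatic K_4; hence R_6(4) > 14.

E[X] = 1001/7776 ≈ 0.12873; E[X] < 1, so R_6(4) > 14.


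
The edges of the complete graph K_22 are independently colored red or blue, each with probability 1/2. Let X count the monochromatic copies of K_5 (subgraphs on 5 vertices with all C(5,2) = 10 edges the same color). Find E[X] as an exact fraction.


Let X = Σ_S X_S over the C(22, 5) = 26334 subsets S of size 5, where X_S = 1 if the K_5 on S is monochromatic.
For a fixed S, the K_5 on S has C(5, 2) = 10 edges. P[all 10 edges red] = (1/2)^10, and likewise for blue, so P[monochromatic] = 2·(1/2)^10 = 2^{1 − 10} = 1/512.
Summing: E[X] = C(22, 5) · 2^{1 − 10} = 26334 · 1/512 = 13167/256.
Numerically: E[X] ≈ 51.434.

E[X] = C(22,5)·2^(1−C(5,2)) = 13167/256 ≈ 51.434.


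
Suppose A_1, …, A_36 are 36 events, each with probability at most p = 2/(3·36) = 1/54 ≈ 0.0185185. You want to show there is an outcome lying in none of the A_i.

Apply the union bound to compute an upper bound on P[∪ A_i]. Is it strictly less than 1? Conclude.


Union bound: P[∪_{i=1}^{36} A_i] ≤ Σ_i P[A_i] ≤ 36·p = 36·(1/54) = 2/3.
Numerically: 2/3 ≈ 0.6666667.
Is 2/3 < 1? YES.
Since P[∪ A_i] ≤ 2/3 < 1, the complement has P[∩ A_i^c] ≥ 1 − 2/3 = 1/3 > 0, so some outcome avoids every A_i.

36·p = 2/3 ≈ 0.6666667; existence CERTIFIED by the union bound.


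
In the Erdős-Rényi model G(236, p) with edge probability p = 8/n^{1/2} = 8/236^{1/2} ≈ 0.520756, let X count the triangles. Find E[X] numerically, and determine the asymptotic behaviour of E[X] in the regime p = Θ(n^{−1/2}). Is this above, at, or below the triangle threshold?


Number of potential triangles: C(236, 3) = 2162940.
Each occurs with probability p³ ≈ (0.520756)³ ≈ 1.41221870e-01.
By linearity: E[X] = C(236, 3)·p³ ≈ 2162940 · 1.41221870e-01 ≈ 305454.430500.
Since α = 1/2 < 1, p = c/n^{1/2} ≫ 1/n is above the triangle threshold p ~ 1/n. Asymptotically E[X] ~ (c³/6)·n^{3(1−α)} = (8³/6)·n^{1.5} → ∞; triangles are abundant w.h.p.

E[X] ≈ 305454.430500; in regime p = Θ(1/n^{1/2}) E[X] diverges (above the triangle threshold p ~ 1/n).


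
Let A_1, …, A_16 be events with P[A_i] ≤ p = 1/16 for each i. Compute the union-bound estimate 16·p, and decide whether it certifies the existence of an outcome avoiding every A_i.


Union bound: P[∪_{i=1}^{16} A_i] ≤ Σ_i P[A_i] ≤ 16·p = 16·(1/16) = 1.
Numerically: 1 ≈ 1.00000.
Is 1 < 1? NO.
Since the bound 1 is ≥ 1, the union bound is uninformative here; it does NOT by itself certify existence.

16·p = 1 ≈ 1.00000; existence NOT certified by the union bound.


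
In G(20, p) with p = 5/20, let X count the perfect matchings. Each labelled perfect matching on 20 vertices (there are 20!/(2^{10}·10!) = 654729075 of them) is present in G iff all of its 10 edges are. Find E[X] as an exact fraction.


K_20 has 20!/(2^{10}·10!) = 654729075 labelled perfect matchings.
For each such perfect matching H, let X_H = 1 if all 10 edges of H are present in G. Then P[X_H = 1] = p^{10} = (1/4)^{10} = 1/1048576.
Summing the indicators: E[X] = Σ_H E[X_H] = 654729075 · p^{10} = 654729075 · 1/1048576 = 654729075/1048576.
Numerically: E[X] ≈ 624.4.

E[X] = 654729075 · (1/4)^{10} = 654729075/1048576 ≈ 624.4.


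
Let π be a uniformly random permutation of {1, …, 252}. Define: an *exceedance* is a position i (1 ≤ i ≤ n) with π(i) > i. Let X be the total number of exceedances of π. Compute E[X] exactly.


Write X = Σ_{i=1}^{252} X_i, where X_i = 1_{π(i) > i}.
For each fixed i, π(i) is uniform over {1, …, 252} (marginal of a uniform permutation), so P[π(i) > i] = (n − i)/n. Summing: Σ_{i=1}^{252} (n − i)/n = (0 + 1 + … + 251)/252 = 252(252 − 1)/(2·252) = (252 − 1)/2.
Hence E[X] = Σ_{i=1}^{252} (252 − i)/252 = 251/2 ≈ 125.500000.

E[X] = 251/2 = 125.500000.


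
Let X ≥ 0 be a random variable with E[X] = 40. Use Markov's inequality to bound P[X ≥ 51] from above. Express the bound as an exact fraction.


μ = E[X] = 40, a = 51.
Markov: P[X ≥ 51] ≤ μ/a = (40)/51 = 40/51.
Numerically: ≈ 0.784314.
(Since a = 51 > μ = 40.000000, the bound 40/51 is < 1 and informative.)

P[X ≥ 51] ≤ 40/51 ≈ 0.784314.


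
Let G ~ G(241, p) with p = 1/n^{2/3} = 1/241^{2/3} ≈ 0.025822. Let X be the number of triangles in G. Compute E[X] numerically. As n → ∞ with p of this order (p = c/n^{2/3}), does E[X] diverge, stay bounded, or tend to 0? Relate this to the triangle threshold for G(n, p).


Number of potential triangles: C(241, 3) = 2303960.
Each occurs with probability p³ ≈ (0.025822)³ ≈ 1.7217334e-05.
By linearity: E[X] = C(241, 3)·p³ ≈ 2303960 · 1.7217334e-05 ≈ 39.66805.
Since α = 2/3 < 1, p = c/n^{2/3} ≫ 1/n is above the triangle threshold p ~ 1/n. Asymptotically E[X] ~ (c³/6)·n^{3(1−α)} = (1³/6)·n^{1} → ∞; triangles are abundant w.h.p.

E[X] ≈ 39.66805; in regime p = Θ(1/n^{2/3}) E[X] diverges (above the triangle threshold p ~ 1/n).


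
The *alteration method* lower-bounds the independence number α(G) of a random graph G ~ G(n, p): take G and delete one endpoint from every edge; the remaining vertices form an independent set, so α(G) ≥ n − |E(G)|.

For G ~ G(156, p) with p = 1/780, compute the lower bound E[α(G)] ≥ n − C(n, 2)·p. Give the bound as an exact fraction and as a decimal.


E[|E(G)|] = C(156, 2)·p = 12090 · (1/780) = 31/2.
E[α(G)] ≥ n − E[|E(G)|] = 156 − 31/2 = 281/2.
Numerically: ≈ 140.500000.
(This is only a lower bound; the true E[α(G)] may be larger.)

E[α(G)] ≥ 281/2 ≈ 140.500000.


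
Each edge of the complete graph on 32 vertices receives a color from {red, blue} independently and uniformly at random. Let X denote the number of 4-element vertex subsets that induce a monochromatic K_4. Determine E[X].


Let X = Σ_S X_S over the C(32, 4) = 35960 subsets S of size 4, where X_S = 1 if the K_4 on S is monochromatic.
For a fixed S, the K_4 on S has C(4, 2) = 6 edges. P[all 6 edges red] = (1/2)^6, and likewise for blue, so P[monochromatic] = 2·(1/2)^6 = 2^{1 − 6} = 1/32.
Summing: E[X] = C(32, 4) · 2^{1 − 6} = 35960 · 1/32 = 4495/4.
Numerically: E[X] ≈ 1123.75000.

E[X] = C(32,4)·2^(1−C(4,2)) = 4495/4 ≈ 1123.75000.


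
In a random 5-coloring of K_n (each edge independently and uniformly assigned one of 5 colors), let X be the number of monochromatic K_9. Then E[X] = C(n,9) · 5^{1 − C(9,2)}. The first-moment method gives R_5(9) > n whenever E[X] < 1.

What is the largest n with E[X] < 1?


We need C(n, 9) · 5^{1 − 36} < 1, i.e. C(n, 9) < 5^{36 − 1} = 2910383045673370361328125.
Check values of n near the boundary:
  n = 2170: C(2170, 9) = 2891746779868845075610510; 2891746779868845075610510 < 2910383045673370361328125? YES
  n = 2171: C(2171, 9) = 2903784578674959601827205; 2903784578674959601827205 < 2910383045673370361328125? YES
  n = 2172: C(2172, 9) = 2915866900084148060642020; 2915866900084148060642020 < 2910383045673370361328125? NO
  n = 2173: C(2173, 9) = 2927993888115921319674265; 2927993888115921319674265 < 2910383045673370361328125? NO
The largest n with C(n, 9) < 2910383045673370361328125 is n = 2171 (where E[X] = 580756915734991920365441/582076609134674072265625 ≈ 0.997733). Hence R_5(9) > 2171, i.e. R_5(9) ≥ 2172.

Largest n = 2171; hence R_5(9) > 2171.


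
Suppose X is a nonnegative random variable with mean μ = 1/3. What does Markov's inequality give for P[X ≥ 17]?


μ = E[X] = 1/3, a = 17.
Markov: P[X ≥ 17] ≤ μ/a = (1/3)/17 = 1/51.
Numerically: ≈ 0.0196.
(Since a = 17 > μ = 0.3333, the bound 1/51 is < 1 and informative.)

P[X ≥ 17] ≤ 1/51 ≈ 0.0196.


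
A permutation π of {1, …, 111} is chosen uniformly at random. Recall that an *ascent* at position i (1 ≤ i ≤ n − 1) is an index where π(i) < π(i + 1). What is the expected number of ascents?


Write X = Σ X_I over i = 1, …, 110, with X_I the indicator of one ascent.
There are 110 indicators.
For each fixed i, the pair (π(i), π(i+1)) is a uniformly random ordered pair of distinct values from {1, …, 111}; by symmetry P[π(i) < π(i+1)] = 1/2.
By linearity: E[X] = 110 · (1/2) = (111 − 1) · (1/2) = 55 ≈ 55.00000.

E[X] = 55 = 55.00000.


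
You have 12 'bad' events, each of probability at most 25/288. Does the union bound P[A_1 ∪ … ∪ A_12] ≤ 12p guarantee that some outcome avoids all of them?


Union bound: P[∪_{i=1}^{12} A_i] ≤ Σ_i P[A_i] ≤ 12·p = 12·(25/288) = 25/24.
Numerically: 25/24 ≈ 1.0416667.
Is 25/24 < 1? NO.
Since the bound 25/24 is ≥ 1, the union bound is uninformative here; it does NOT by itself certify existence.

12·p = 25/24 ≈ 1.0416667; existence NOT certified by the union bound.


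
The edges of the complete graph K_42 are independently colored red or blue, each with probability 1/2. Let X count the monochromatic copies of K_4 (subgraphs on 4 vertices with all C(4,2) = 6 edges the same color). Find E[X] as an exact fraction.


Let X = Σ_S X_S over the C(42, 4) = 111930 subsets S of size 4, where X_S = 1 if the K_4 on S is monochromatic.
For a fixed S, the K_4 on S has C(4, 2) = 6 edges. P[all 6 edges red] = (1/2)^6, and likewise for blue, so P[monochromatic] = 2·(1/2)^6 = 2^{1 − 6} = 1/32.
Summing: E[X] = C(42, 4) · 2^{1 − 6} = 111930 · 1/32 = 55965/16.
Numerically: E[X] ≈ 3497.81250.

E[X] = C(42,4)·2^(1−C(4,2)) = 55965/16 ≈ 3497.81250.


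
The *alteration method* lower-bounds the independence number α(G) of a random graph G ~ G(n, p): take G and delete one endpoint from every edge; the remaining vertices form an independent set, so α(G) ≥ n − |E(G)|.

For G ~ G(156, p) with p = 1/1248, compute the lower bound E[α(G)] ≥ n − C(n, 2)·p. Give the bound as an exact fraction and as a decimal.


E[|E(G)|] = C(156, 2)·p = 12090 · (1/1248) = 155/16.
E[α(G)] ≥ n − E[|E(G)|] = 156 − 155/16 = 2341/16.
Numerically: ≈ 146.31250.
(This is only a lower bound; the true E[α(G)] may be larger.)

E[α(G)] ≥ 2341/16 ≈ 146.31250.


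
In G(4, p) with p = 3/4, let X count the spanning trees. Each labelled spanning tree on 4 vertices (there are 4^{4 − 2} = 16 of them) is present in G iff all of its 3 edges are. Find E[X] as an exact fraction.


K_4 has 4^{4 − 2} = 16 labelled spanning trees.
For each such spanning tree H, let X_H = 1 if all 3 edges of H are present in G. Then P[X_H = 1] = p^{3} = (3/4)^{3} = 27/64.
Summing the indicators: E[X] = Σ_H E[X_H] = 16 · p^{3} = 16 · 27/64 = 27/4.
Numerically: E[X] ≈ 6.75.

E[X] = 16 · (3/4)^{3} = 27/4 ≈ 6.75.


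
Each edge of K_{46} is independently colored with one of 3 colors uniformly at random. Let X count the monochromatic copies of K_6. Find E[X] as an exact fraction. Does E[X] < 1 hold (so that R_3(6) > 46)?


E[X] = C(46, 6) · 3^{1 − 15} = 9366819 · 3^{−14} = 9366819/4782969.
As a reduced fraction: E[X] = 3122273/1594323 ≈ 1.958369.
Is E[X] < 1? NO.
Since E[X] ≥ 1, the first-moment bound is inconclusive at n = 46; it does NOT by itself certify R_3(6) > 46.

E[X] = 3122273/1594323 ≈ 1.958369; E[X] ≥ 1; first-moment method inconclusive here.


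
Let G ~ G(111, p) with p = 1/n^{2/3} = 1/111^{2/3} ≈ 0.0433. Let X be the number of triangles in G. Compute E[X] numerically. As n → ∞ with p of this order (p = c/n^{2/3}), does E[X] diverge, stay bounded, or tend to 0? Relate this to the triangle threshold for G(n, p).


Number of potential triangles: C(111, 3) = 221815.
Each occurs with probability p³ ≈ (0.0433)³ ≈ 8.11622e-05.
By linearity: E[X] = C(111, 3)·p³ ≈ 221815 · 8.11622e-05 ≈ 18.003.
Since α = 2/3 < 1, p = c/n^{2/3} ≫ 1/n is above the triangle threshold p ~ 1/n. Asymptotically E[X] ~ (c³/6)·n^{3(1−α)} = (1³/6)·n^{1} → ∞; triangles are abundant w.h.p.

E[X] ≈ 18.003; in regime p = Θ(1/n^{2/3}) E[X] diverges (above the triangle threshold p ~ 1/n).


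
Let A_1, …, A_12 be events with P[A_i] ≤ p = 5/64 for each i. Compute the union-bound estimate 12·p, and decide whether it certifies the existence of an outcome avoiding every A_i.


Union bound: P[∪_{i=1}^{12} A_i] ≤ Σ_i P[A_i] ≤ 12·p = 12·(5/64) = 15/16.
Numerically: 15/16 ≈ 0.93750.
Is 15/16 < 1? YES.
Since P[∪ A_i] ≤ 15/16 < 1, the complement has P[∩ A_i^c] ≥ 1 − 15/16 = 1/16 > 0, so some outcome avoids every A_i.

12·p = 15/16 ≈ 0.93750; existence CERTIFIED by the union bound.


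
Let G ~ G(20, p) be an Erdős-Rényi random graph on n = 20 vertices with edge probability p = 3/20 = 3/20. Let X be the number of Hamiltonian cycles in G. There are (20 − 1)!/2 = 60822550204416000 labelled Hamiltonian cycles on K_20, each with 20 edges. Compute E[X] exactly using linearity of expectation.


K_20 has (20 − 1)!/2 = 60822550204416000 labelled Hamiltonian cycles.
For each such Hamiltonian cycle H, let X_H = 1 if all 20 edges of H are present in G. Then P[X_H = 1] = p^{20} = (3/20)^{20} = 3486784401/104857600000000000000000000.
Summing the indicators: E[X] = Σ_H E[X_H] = 60822550204416000 · p^{20} = 60822550204416000 · 3486784401/104857600000000000000000000 = 51776152168407487821/25600000000000000000.
Numerically: E[X] ≈ 2.02.

E[X] = 60822550204416000 · (3/20)^{20} = 51776152168407487821/25600000000000000000 ≈ 2.02.


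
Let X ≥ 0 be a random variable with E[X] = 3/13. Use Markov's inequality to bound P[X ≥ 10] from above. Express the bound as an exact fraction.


μ = E[X] = 3/13, a = 10.
Markov: P[X ≥ 10] ≤ μ/a = (3/13)/10 = 3/130.
Numerically: ≈ 0.023.
(Since a = 10 > μ = 0.231, the bound 3/130 is < 1 and informative.)

P[X ≥ 10] ≤ 3/130 ≈ 0.023.


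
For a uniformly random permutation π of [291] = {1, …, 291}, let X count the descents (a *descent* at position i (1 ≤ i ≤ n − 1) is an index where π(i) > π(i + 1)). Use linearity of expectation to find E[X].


Write X = Σ X_I over i = 1, …, 290, with X_I the indicator of one descent.
There are 290 indicators.
For each fixed i, the pair (π(i), π(i+1)) is a uniformly random ordered pair of distinct values from {1, …, 291}; by symmetry P[π(i) > π(i+1)] = 1/2.
By linearity: E[X] = 290 · (1/2) = (291 − 1) · (1/2) = 145 ≈ 145.00000.

E[X] = 145 = 145.00000.


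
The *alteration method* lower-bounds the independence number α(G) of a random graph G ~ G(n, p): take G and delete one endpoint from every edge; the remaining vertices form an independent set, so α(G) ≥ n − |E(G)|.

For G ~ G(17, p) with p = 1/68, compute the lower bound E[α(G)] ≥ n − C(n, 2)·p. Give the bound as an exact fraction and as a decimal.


E[|E(G)|] = C(17, 2)·p = 136 · (1/68) = 2.
E[α(G)] ≥ n − E[|E(G)|] = 17 − 2 = 15.
Numerically: ≈ 15.0000.
(This is only a lower bound; the true E[α(G)] may be larger.)

E[α(G)] ≥ 15 ≈ 15.0000.


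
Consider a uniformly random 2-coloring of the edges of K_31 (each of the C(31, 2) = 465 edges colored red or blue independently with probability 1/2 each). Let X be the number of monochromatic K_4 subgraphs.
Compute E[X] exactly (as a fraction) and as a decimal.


Let X = Σ_S X_S over the C(31, 4) = 31465 subsets S of size 4, where X_S = 1 if the K_4 on S is monochromatic.
For a fixed S, the K_4 on S has C(4, 2) = 6 edges. P[all 6 edges red] = (1/2)^6, and likewise for blue, so P[monochromatic] = 2·(1/2)^6 = 2^{1 − 6} = 1/32.
By linearity: E[X] = C(31, 4) · 2^{1 − 6} = 31465 · 1/32 = 31465/32.
Numerically: E[X] ≈ 983.281.

E[X] = C(31,4)·2^(1−C(4,2)) = 31465/32 ≈ 983.281.
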